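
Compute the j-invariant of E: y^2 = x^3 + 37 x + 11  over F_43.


Delta = -16(4 a^3 + 27 b^2) mod 43 = 37
-1728 * (4 a)^3 = -1728 * (4*37)^3 mod 43 = 39
j = 39 * 37^(-1) mod 43 = 15

j = 15 (mod 43)


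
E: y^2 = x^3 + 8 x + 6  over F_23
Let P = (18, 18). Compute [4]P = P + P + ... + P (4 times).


k = 4 = 100_2 (binary, LSB first: 001)
Double-and-add from P = (18, 18):
  bit 0 = 0: acc unchanged = O
  bit 1 = 0: acc unchanged = O
  bit 2 = 1: acc = O + (18, 5) = (18, 5)

4P = (18, 5)


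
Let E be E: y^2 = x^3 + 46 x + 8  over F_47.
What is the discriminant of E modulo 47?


4 a^3 + 27 b^2 = 4*46^3 + 27*8^2 = 389344 + 1728 = 391072
Delta = -16 * (391072) = -6257152
Delta mod 47 = 5

Delta = 5 (mod 47)


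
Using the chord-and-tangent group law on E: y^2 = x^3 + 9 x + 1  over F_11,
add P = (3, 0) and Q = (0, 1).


P != Q, so use the chord formula.
s = (y2 - y1) / (x2 - x1) = (1) / (8) mod 11 = 7
x3 = s^2 - x1 - x2 mod 11 = 7^2 - 3 - 0 = 2
y3 = s (x1 - x3) - y1 mod 11 = 7 * (3 - 2) - 0 = 7

P + Q = (2, 7)


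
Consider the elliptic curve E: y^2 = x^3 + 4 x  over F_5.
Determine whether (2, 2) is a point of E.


Check whether y^2 = x^3 + 4 x + 0 (mod 5) for (x, y) = (2, 2).
LHS: y^2 = 2^2 mod 5 = 4
RHS: x^3 + 4 x + 0 = 2^3 + 4*2 + 0 mod 5 = 1
LHS != RHS

No, not on the curve


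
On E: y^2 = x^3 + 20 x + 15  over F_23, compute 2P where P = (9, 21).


Doubling: s = (3 x1^2 + a) / (2 y1)
s = (3*9^2 + 20) / (2*21) mod 23 = 9
x3 = s^2 - 2 x1 mod 23 = 9^2 - 2*9 = 17
y3 = s (x1 - x3) - y1 mod 23 = 9 * (9 - 17) - 21 = 22

2P = (17, 22)


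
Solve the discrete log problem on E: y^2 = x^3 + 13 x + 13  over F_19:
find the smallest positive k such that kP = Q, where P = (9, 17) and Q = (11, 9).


Enumerate multiples of P until we hit Q = (11, 9):
  1P = (9, 17)
  2P = (12, 4)
  3P = (2, 16)
  4P = (15, 12)
  5P = (11, 10)
  6P = (16, 17)
  7P = (13, 2)
  8P = (17, 13)
  9P = (17, 6)
  10P = (13, 17)
  11P = (16, 2)
  12P = (11, 9)
Match found at i = 12.

k = 12


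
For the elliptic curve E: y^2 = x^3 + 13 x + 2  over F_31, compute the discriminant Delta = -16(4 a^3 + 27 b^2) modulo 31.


4 a^3 + 27 b^2 = 4*13^3 + 27*2^2 = 8788 + 108 = 8896
Delta = -16 * (8896) = -142336
Delta mod 31 = 16

Delta = 16 (mod 31)


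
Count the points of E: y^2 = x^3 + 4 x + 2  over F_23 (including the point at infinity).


For each x in F_23, count y with y^2 = x^3 + 4 x + 2 mod 23:
  x = 0: RHS = 2, y in [5, 18]  -> 2 point(s)
  x = 2: RHS = 18, y in [8, 15]  -> 2 point(s)
  x = 3: RHS = 18, y in [8, 15]  -> 2 point(s)
  x = 4: RHS = 13, y in [6, 17]  -> 2 point(s)
  x = 5: RHS = 9, y in [3, 20]  -> 2 point(s)
  x = 6: RHS = 12, y in [9, 14]  -> 2 point(s)
  x = 9: RHS = 8, y in [10, 13]  -> 2 point(s)
  x = 18: RHS = 18, y in [8, 15]  -> 2 point(s)
  x = 20: RHS = 9, y in [3, 20]  -> 2 point(s)
  x = 21: RHS = 9, y in [3, 20]  -> 2 point(s)
Affine points: 20. Add the point at infinity: total = 21.

#E(F_23) = 21


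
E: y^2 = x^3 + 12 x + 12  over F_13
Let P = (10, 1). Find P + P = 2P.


Doubling: s = (3 x1^2 + a) / (2 y1)
s = (3*10^2 + 12) / (2*1) mod 13 = 0
x3 = s^2 - 2 x1 mod 13 = 0^2 - 2*10 = 6
y3 = s (x1 - x3) - y1 mod 13 = 0 * (10 - 6) - 1 = 12

2P = (6, 12)


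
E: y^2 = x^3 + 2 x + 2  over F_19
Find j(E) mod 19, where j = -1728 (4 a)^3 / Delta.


Delta = -16(4 a^3 + 27 b^2) mod 19 = 2
-1728 * (4 a)^3 = -1728 * (4*2)^3 mod 19 = 18
j = 18 * 2^(-1) mod 19 = 9

j = 9 (mod 19)


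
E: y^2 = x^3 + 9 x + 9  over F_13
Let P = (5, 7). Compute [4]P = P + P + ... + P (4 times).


k = 4 = 100_2 (binary, LSB first: 001)
Double-and-add from P = (5, 7):
  bit 0 = 0: acc unchanged = O
  bit 1 = 0: acc unchanged = O
  bit 2 = 1: acc = O + (12, 8) = (12, 8)

4P = (12, 8)


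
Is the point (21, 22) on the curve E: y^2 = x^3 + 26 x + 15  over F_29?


Check whether y^2 = x^3 + 26 x + 15 (mod 29) for (x, y) = (21, 22).
LHS: y^2 = 22^2 mod 29 = 20
RHS: x^3 + 26 x + 15 = 21^3 + 26*21 + 15 mod 29 = 20
LHS = RHS

Yes, on the curve


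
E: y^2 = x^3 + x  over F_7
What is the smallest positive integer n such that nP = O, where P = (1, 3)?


Compute successive multiples of P until we hit O:
  1P = (1, 3)
  2P = (0, 0)
  3P = (1, 4)
  4P = O

ord(P) = 4


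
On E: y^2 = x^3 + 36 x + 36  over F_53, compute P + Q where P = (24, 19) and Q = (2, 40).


P != Q, so use the chord formula.
s = (y2 - y1) / (x2 - x1) = (21) / (31) mod 53 = 40
x3 = s^2 - x1 - x2 mod 53 = 40^2 - 24 - 2 = 37
y3 = s (x1 - x3) - y1 mod 53 = 40 * (24 - 37) - 19 = 44

P + Q = (37, 44)


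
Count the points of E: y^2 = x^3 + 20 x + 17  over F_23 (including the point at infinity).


For each x in F_23, count y with y^2 = x^3 + 20 x + 17 mod 23:
  x = 3: RHS = 12, y in [9, 14]  -> 2 point(s)
  x = 4: RHS = 0, y in [0]  -> 1 point(s)
  x = 5: RHS = 12, y in [9, 14]  -> 2 point(s)
  x = 6: RHS = 8, y in [10, 13]  -> 2 point(s)
  x = 9: RHS = 6, y in [11, 12]  -> 2 point(s)
  x = 11: RHS = 4, y in [2, 21]  -> 2 point(s)
  x = 13: RHS = 13, y in [6, 17]  -> 2 point(s)
  x = 15: RHS = 12, y in [9, 14]  -> 2 point(s)
  x = 17: RHS = 3, y in [7, 16]  -> 2 point(s)
Affine points: 17. Add the point at infinity: total = 18.

#E(F_23) = 18


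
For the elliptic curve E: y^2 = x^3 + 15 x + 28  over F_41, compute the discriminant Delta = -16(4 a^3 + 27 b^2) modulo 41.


4 a^3 + 27 b^2 = 4*15^3 + 27*28^2 = 13500 + 21168 = 34668
Delta = -16 * (34668) = -554688
Delta mod 41 = 1

Delta = 1 (mod 41)


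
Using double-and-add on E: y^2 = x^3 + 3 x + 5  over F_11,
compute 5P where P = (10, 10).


k = 5 = 101_2 (binary, LSB first: 101)
Double-and-add from P = (10, 10):
  bit 0 = 1: acc = O + (10, 10) = (10, 10)
  bit 1 = 0: acc unchanged = (10, 10)
  bit 2 = 1: acc = (10, 10) + (1, 8) = (1, 3)

5P = (1, 3)


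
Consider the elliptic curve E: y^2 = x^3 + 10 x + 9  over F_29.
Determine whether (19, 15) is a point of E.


Check whether y^2 = x^3 + 10 x + 9 (mod 29) for (x, y) = (19, 15).
LHS: y^2 = 15^2 mod 29 = 22
RHS: x^3 + 10 x + 9 = 19^3 + 10*19 + 9 mod 29 = 11
LHS != RHS

No, not on the curve


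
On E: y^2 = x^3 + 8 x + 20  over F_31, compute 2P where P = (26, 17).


Doubling: s = (3 x1^2 + a) / (2 y1)
s = (3*26^2 + 8) / (2*17) mod 31 = 7
x3 = s^2 - 2 x1 mod 31 = 7^2 - 2*26 = 28
y3 = s (x1 - x3) - y1 mod 31 = 7 * (26 - 28) - 17 = 0

2P = (28, 0)


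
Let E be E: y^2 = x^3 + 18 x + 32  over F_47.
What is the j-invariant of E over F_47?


Delta = -16(4 a^3 + 27 b^2) mod 47 = 22
-1728 * (4 a)^3 = -1728 * (4*18)^3 mod 47 = 43
j = 43 * 22^(-1) mod 47 = 34

j = 34 (mod 47)


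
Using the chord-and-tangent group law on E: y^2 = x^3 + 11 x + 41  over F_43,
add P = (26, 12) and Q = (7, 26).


P != Q, so use the chord formula.
s = (y2 - y1) / (x2 - x1) = (14) / (24) mod 43 = 40
x3 = s^2 - x1 - x2 mod 43 = 40^2 - 26 - 7 = 19
y3 = s (x1 - x3) - y1 mod 43 = 40 * (26 - 19) - 12 = 10

P + Q = (19, 10)


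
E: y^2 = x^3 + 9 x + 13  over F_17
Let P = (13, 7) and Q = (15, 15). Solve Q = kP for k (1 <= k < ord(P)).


Enumerate multiples of P until we hit Q = (15, 15):
  1P = (13, 7)
  2P = (12, 8)
  3P = (10, 7)
  4P = (11, 10)
  5P = (8, 11)
  6P = (15, 15)
Match found at i = 6.

k = 6


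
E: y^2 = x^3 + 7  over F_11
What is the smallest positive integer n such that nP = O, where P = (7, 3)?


Compute successive multiples of P until we hit O:
  1P = (7, 3)
  2P = (6, 5)
  3P = (2, 9)
  4P = (3, 1)
  5P = (4, 4)
  6P = (5, 0)
  7P = (4, 7)
  8P = (3, 10)
  ... (continuing to 12P)
  12P = O

ord(P) = 12


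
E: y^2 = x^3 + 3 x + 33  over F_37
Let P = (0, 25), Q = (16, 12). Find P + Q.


P != Q, so use the chord formula.
s = (y2 - y1) / (x2 - x1) = (24) / (16) mod 37 = 20
x3 = s^2 - x1 - x2 mod 37 = 20^2 - 0 - 16 = 14
y3 = s (x1 - x3) - y1 mod 37 = 20 * (0 - 14) - 25 = 28

P + Q = (14, 28)


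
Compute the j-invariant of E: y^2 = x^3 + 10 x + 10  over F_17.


Delta = -16(4 a^3 + 27 b^2) mod 17 = 2
-1728 * (4 a)^3 = -1728 * (4*10)^3 mod 17 = 4
j = 4 * 2^(-1) mod 17 = 2

j = 2 (mod 17)


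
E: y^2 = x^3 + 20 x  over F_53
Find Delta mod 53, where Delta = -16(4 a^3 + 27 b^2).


4 a^3 + 27 b^2 = 4*20^3 + 27*0^2 = 32000 + 0 = 32000
Delta = -16 * (32000) = -512000
Delta mod 53 = 33

Delta = 33 (mod 53)


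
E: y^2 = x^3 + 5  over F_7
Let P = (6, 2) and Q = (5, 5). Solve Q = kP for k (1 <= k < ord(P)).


Enumerate multiples of P until we hit Q = (5, 5):
  1P = (6, 2)
  2P = (3, 2)
  3P = (5, 5)
Match found at i = 3.

k = 3


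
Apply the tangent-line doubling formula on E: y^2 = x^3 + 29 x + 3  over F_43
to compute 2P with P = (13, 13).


Doubling: s = (3 x1^2 + a) / (2 y1)
s = (3*13^2 + 29) / (2*13) mod 43 = 14
x3 = s^2 - 2 x1 mod 43 = 14^2 - 2*13 = 41
y3 = s (x1 - x3) - y1 mod 43 = 14 * (13 - 41) - 13 = 25

2P = (41, 25)


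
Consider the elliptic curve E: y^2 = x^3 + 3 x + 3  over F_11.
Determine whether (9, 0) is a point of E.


Check whether y^2 = x^3 + 3 x + 3 (mod 11) for (x, y) = (9, 0).
LHS: y^2 = 0^2 mod 11 = 0
RHS: x^3 + 3 x + 3 = 9^3 + 3*9 + 3 mod 11 = 0
LHS = RHS

Yes, on the curve


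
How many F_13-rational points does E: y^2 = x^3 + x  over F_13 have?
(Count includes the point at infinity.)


For each x in F_13, count y with y^2 = x^3 + 1 x + 0 mod 13:
  x = 0: RHS = 0, y in [0]  -> 1 point(s)
  x = 2: RHS = 10, y in [6, 7]  -> 2 point(s)
  x = 3: RHS = 4, y in [2, 11]  -> 2 point(s)
  x = 4: RHS = 3, y in [4, 9]  -> 2 point(s)
  x = 5: RHS = 0, y in [0]  -> 1 point(s)
  x = 6: RHS = 1, y in [1, 12]  -> 2 point(s)
  x = 7: RHS = 12, y in [5, 8]  -> 2 point(s)
  x = 8: RHS = 0, y in [0]  -> 1 point(s)
  x = 9: RHS = 10, y in [6, 7]  -> 2 point(s)
  x = 10: RHS = 9, y in [3, 10]  -> 2 point(s)
  x = 11: RHS = 3, y in [4, 9]  -> 2 point(s)
Affine points: 19. Add the point at infinity: total = 20.

#E(F_13) = 20


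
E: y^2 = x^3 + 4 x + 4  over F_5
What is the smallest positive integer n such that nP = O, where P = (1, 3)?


Compute successive multiples of P until we hit O:
  1P = (1, 3)
  2P = (2, 0)
  3P = (1, 2)
  4P = O

ord(P) = 4


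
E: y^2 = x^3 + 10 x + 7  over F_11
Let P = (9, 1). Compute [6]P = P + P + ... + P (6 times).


k = 6 = 110_2 (binary, LSB first: 011)
Double-and-add from P = (9, 1):
  bit 0 = 0: acc unchanged = O
  bit 1 = 1: acc = O + (4, 10) = (4, 10)
  bit 2 = 1: acc = (4, 10) + (8, 7) = (3, 3)

6P = (3, 3)


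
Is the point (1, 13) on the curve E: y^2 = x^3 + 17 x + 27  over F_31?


Check whether y^2 = x^3 + 17 x + 27 (mod 31) for (x, y) = (1, 13).
LHS: y^2 = 13^2 mod 31 = 14
RHS: x^3 + 17 x + 27 = 1^3 + 17*1 + 27 mod 31 = 14
LHS = RHS

Yes, on the curve


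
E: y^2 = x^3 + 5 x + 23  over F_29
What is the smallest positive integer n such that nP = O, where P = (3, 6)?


Compute successive multiples of P until we hit O:
  1P = (3, 6)
  2P = (14, 13)
  3P = (16, 20)
  4P = (23, 26)
  5P = (4, 22)
  6P = (17, 2)
  7P = (15, 14)
  8P = (5, 12)
  ... (continuing to 18P)
  18P = O

ord(P) = 18


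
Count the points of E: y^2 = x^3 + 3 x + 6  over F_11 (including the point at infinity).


For each x in F_11, count y with y^2 = x^3 + 3 x + 6 mod 11:
  x = 2: RHS = 9, y in [3, 8]  -> 2 point(s)
  x = 3: RHS = 9, y in [3, 8]  -> 2 point(s)
  x = 4: RHS = 5, y in [4, 7]  -> 2 point(s)
  x = 5: RHS = 3, y in [5, 6]  -> 2 point(s)
  x = 6: RHS = 9, y in [3, 8]  -> 2 point(s)
  x = 8: RHS = 3, y in [5, 6]  -> 2 point(s)
  x = 9: RHS = 3, y in [5, 6]  -> 2 point(s)
Affine points: 14. Add the point at infinity: total = 15.

#E(F_11) = 15


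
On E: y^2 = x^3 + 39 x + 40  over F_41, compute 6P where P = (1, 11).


k = 6 = 110_2 (binary, LSB first: 011)
Double-and-add from P = (1, 11):
  bit 0 = 0: acc unchanged = O
  bit 1 = 1: acc = O + (3, 15) = (3, 15)
  bit 2 = 1: acc = (3, 15) + (30, 24) = (40, 0)

6P = (40, 0)


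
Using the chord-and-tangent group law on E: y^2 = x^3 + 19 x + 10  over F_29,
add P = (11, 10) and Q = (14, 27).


P != Q, so use the chord formula.
s = (y2 - y1) / (x2 - x1) = (17) / (3) mod 29 = 25
x3 = s^2 - x1 - x2 mod 29 = 25^2 - 11 - 14 = 20
y3 = s (x1 - x3) - y1 mod 29 = 25 * (11 - 20) - 10 = 26

P + Q = (20, 26)


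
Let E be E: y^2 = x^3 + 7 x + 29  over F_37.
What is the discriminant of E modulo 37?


4 a^3 + 27 b^2 = 4*7^3 + 27*29^2 = 1372 + 22707 = 24079
Delta = -16 * (24079) = -385264
Delta mod 37 = 17

Delta = 17 (mod 37)


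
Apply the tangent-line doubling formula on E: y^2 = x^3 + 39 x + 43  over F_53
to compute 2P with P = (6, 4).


Doubling: s = (3 x1^2 + a) / (2 y1)
s = (3*6^2 + 39) / (2*4) mod 53 = 25
x3 = s^2 - 2 x1 mod 53 = 25^2 - 2*6 = 30
y3 = s (x1 - x3) - y1 mod 53 = 25 * (6 - 30) - 4 = 32

2P = (30, 32)


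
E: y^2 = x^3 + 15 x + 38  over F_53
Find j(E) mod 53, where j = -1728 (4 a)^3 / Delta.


Delta = -16(4 a^3 + 27 b^2) mod 53 = 30
-1728 * (4 a)^3 = -1728 * (4*15)^3 mod 53 = 48
j = 48 * 30^(-1) mod 53 = 44

j = 44 (mod 53)


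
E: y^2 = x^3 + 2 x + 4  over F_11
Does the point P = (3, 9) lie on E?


Check whether y^2 = x^3 + 2 x + 4 (mod 11) for (x, y) = (3, 9).
LHS: y^2 = 9^2 mod 11 = 4
RHS: x^3 + 2 x + 4 = 3^3 + 2*3 + 4 mod 11 = 4
LHS = RHS

Yes, on the curve


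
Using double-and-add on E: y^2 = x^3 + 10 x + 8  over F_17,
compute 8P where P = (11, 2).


k = 8 = 1000_2 (binary, LSB first: 0001)
Double-and-add from P = (11, 2):
  bit 0 = 0: acc unchanged = O
  bit 1 = 0: acc unchanged = O
  bit 2 = 0: acc unchanged = O
  bit 3 = 1: acc = O + (11, 15) = (11, 15)

8P = (11, 15)


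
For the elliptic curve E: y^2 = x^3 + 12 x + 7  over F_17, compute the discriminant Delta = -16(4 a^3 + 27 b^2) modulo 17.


4 a^3 + 27 b^2 = 4*12^3 + 27*7^2 = 6912 + 1323 = 8235
Delta = -16 * (8235) = -131760
Delta mod 17 = 7

Delta = 7 (mod 17)


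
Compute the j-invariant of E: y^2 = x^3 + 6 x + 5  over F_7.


Delta = -16(4 a^3 + 27 b^2) mod 7 = 2
-1728 * (4 a)^3 = -1728 * (4*6)^3 mod 7 = 6
j = 6 * 2^(-1) mod 7 = 3

j = 3 (mod 7)


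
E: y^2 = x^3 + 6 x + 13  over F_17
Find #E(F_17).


For each x in F_17, count y with y^2 = x^3 + 6 x + 13 mod 17:
  x = 0: RHS = 13, y in [8, 9]  -> 2 point(s)
  x = 2: RHS = 16, y in [4, 13]  -> 2 point(s)
  x = 4: RHS = 16, y in [4, 13]  -> 2 point(s)
  x = 5: RHS = 15, y in [7, 10]  -> 2 point(s)
  x = 10: RHS = 2, y in [6, 11]  -> 2 point(s)
  x = 11: RHS = 16, y in [4, 13]  -> 2 point(s)
  x = 14: RHS = 2, y in [6, 11]  -> 2 point(s)
Affine points: 14. Add the point at infinity: total = 15.

#E(F_17) = 15


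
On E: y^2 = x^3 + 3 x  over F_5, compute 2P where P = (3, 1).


Doubling: s = (3 x1^2 + a) / (2 y1)
s = (3*3^2 + 3) / (2*1) mod 5 = 0
x3 = s^2 - 2 x1 mod 5 = 0^2 - 2*3 = 4
y3 = s (x1 - x3) - y1 mod 5 = 0 * (3 - 4) - 1 = 4

2P = (4, 4)


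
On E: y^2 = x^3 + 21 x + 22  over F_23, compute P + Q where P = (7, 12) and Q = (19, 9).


P != Q, so use the chord formula.
s = (y2 - y1) / (x2 - x1) = (20) / (12) mod 23 = 17
x3 = s^2 - x1 - x2 mod 23 = 17^2 - 7 - 19 = 10
y3 = s (x1 - x3) - y1 mod 23 = 17 * (7 - 10) - 12 = 6

P + Q = (10, 6)


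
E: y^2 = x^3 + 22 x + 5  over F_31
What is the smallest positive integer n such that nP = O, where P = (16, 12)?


Compute successive multiples of P until we hit O:
  1P = (16, 12)
  2P = (27, 16)
  3P = (24, 2)
  4P = (10, 27)
  5P = (19, 11)
  6P = (3, 25)
  7P = (13, 16)
  8P = (21, 5)
  ... (continuing to 37P)
  37P = O

ord(P) = 37


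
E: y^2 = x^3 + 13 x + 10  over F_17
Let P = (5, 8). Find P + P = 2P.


Doubling: s = (3 x1^2 + a) / (2 y1)
s = (3*5^2 + 13) / (2*8) mod 17 = 14
x3 = s^2 - 2 x1 mod 17 = 14^2 - 2*5 = 16
y3 = s (x1 - x3) - y1 mod 17 = 14 * (5 - 16) - 8 = 8

2P = (16, 8)


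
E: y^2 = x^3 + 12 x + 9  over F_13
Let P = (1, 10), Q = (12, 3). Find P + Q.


P != Q, so use the chord formula.
s = (y2 - y1) / (x2 - x1) = (6) / (11) mod 13 = 10
x3 = s^2 - x1 - x2 mod 13 = 10^2 - 1 - 12 = 9
y3 = s (x1 - x3) - y1 mod 13 = 10 * (1 - 9) - 10 = 1

P + Q = (9, 1)


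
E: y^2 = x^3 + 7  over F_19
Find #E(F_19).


For each x in F_19, count y with y^2 = x^3 + 0 x + 7 mod 19:
  x = 0: RHS = 7, y in [8, 11]  -> 2 point(s)
  x = 8: RHS = 6, y in [5, 14]  -> 2 point(s)
  x = 10: RHS = 0, y in [0]  -> 1 point(s)
  x = 12: RHS = 6, y in [5, 14]  -> 2 point(s)
  x = 13: RHS = 0, y in [0]  -> 1 point(s)
  x = 15: RHS = 0, y in [0]  -> 1 point(s)
  x = 18: RHS = 6, y in [5, 14]  -> 2 point(s)
Affine points: 11. Add the point at infinity: total = 12.

#E(F_19) = 12


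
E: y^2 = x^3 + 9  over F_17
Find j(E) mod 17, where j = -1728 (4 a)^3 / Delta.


Delta = -16(4 a^3 + 27 b^2) mod 17 = 11
-1728 * (4 a)^3 = -1728 * (4*0)^3 mod 17 = 0
j = 0 * 11^(-1) mod 17 = 0

j = 0 (mod 17)


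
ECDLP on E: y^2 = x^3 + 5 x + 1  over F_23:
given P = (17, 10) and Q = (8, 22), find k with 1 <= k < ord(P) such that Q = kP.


Enumerate multiples of P until we hit Q = (8, 22):
  1P = (17, 10)
  2P = (15, 22)
  3P = (4, 4)
  4P = (18, 9)
  5P = (12, 8)
  6P = (19, 3)
  7P = (5, 17)
  8P = (13, 3)
  9P = (9, 4)
  10P = (22, 15)
  11P = (8, 22)
Match found at i = 11.

k = 11


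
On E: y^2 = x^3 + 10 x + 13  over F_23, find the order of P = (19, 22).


Compute successive multiples of P until we hit O:
  1P = (19, 22)
  2P = (21, 13)
  3P = (9, 2)
  4P = (22, 18)
  5P = (17, 6)
  6P = (5, 21)
  7P = (1, 22)
  8P = (3, 1)
  ... (continuing to 31P)
  31P = O

ord(P) = 31


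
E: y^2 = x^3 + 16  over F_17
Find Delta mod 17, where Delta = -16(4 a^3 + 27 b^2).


4 a^3 + 27 b^2 = 4*0^3 + 27*16^2 = 0 + 6912 = 6912
Delta = -16 * (6912) = -110592
Delta mod 17 = 10

Delta = 10 (mod 17)


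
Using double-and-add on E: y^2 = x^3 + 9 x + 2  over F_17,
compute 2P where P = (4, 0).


k = 2 = 10_2 (binary, LSB first: 01)
Double-and-add from P = (4, 0):
  bit 0 = 0: acc unchanged = O
  bit 1 = 1: acc = O + O = O

2P = O


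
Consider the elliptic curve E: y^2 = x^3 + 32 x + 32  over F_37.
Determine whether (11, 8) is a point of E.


Check whether y^2 = x^3 + 32 x + 32 (mod 37) for (x, y) = (11, 8).
LHS: y^2 = 8^2 mod 37 = 27
RHS: x^3 + 32 x + 32 = 11^3 + 32*11 + 32 mod 37 = 13
LHS != RHS

No, not on the curve


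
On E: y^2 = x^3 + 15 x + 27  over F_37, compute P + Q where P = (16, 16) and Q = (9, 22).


P != Q, so use the chord formula.
s = (y2 - y1) / (x2 - x1) = (6) / (30) mod 37 = 15
x3 = s^2 - x1 - x2 mod 37 = 15^2 - 16 - 9 = 15
y3 = s (x1 - x3) - y1 mod 37 = 15 * (16 - 15) - 16 = 36

P + Q = (15, 36)


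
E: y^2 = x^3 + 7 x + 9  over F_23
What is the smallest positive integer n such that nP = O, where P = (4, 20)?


Compute successive multiples of P until we hit O:
  1P = (4, 20)
  2P = (0, 20)
  3P = (19, 3)
  4P = (2, 13)
  5P = (12, 21)
  6P = (16, 13)
  7P = (15, 19)
  8P = (8, 18)
  ... (continuing to 23P)
  23P = O

ord(P) = 23


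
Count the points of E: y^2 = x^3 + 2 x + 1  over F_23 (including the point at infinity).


For each x in F_23, count y with y^2 = x^3 + 2 x + 1 mod 23:
  x = 0: RHS = 1, y in [1, 22]  -> 2 point(s)
  x = 1: RHS = 4, y in [2, 21]  -> 2 point(s)
  x = 2: RHS = 13, y in [6, 17]  -> 2 point(s)
  x = 4: RHS = 4, y in [2, 21]  -> 2 point(s)
  x = 7: RHS = 13, y in [6, 17]  -> 2 point(s)
  x = 8: RHS = 0, y in [0]  -> 1 point(s)
  x = 9: RHS = 12, y in [9, 14]  -> 2 point(s)
  x = 10: RHS = 9, y in [3, 20]  -> 2 point(s)
  x = 13: RHS = 16, y in [4, 19]  -> 2 point(s)
  x = 14: RHS = 13, y in [6, 17]  -> 2 point(s)
  x = 15: RHS = 2, y in [5, 18]  -> 2 point(s)
  x = 16: RHS = 12, y in [9, 14]  -> 2 point(s)
  x = 17: RHS = 3, y in [7, 16]  -> 2 point(s)
  x = 18: RHS = 4, y in [2, 21]  -> 2 point(s)
  x = 21: RHS = 12, y in [9, 14]  -> 2 point(s)
Affine points: 29. Add the point at infinity: total = 30.

#E(F_23) = 30


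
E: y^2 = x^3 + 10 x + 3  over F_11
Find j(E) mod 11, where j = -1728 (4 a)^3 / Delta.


Delta = -16(4 a^3 + 27 b^2) mod 11 = 4
-1728 * (4 a)^3 = -1728 * (4*10)^3 mod 11 = 9
j = 9 * 4^(-1) mod 11 = 5

j = 5 (mod 11)


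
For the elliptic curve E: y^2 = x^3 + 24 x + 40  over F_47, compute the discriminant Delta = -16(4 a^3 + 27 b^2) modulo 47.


4 a^3 + 27 b^2 = 4*24^3 + 27*40^2 = 55296 + 43200 = 98496
Delta = -16 * (98496) = -1575936
Delta mod 47 = 21

Delta = 21 (mod 47)


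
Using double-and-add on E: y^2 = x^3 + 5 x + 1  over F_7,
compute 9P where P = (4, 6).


k = 9 = 1001_2 (binary, LSB first: 1001)
Double-and-add from P = (4, 6):
  bit 0 = 1: acc = O + (4, 6) = (4, 6)
  bit 1 = 0: acc unchanged = (4, 6)
  bit 2 = 0: acc unchanged = (4, 6)
  bit 3 = 1: acc = (4, 6) + (5, 2) = (0, 6)

9P = (0, 6)


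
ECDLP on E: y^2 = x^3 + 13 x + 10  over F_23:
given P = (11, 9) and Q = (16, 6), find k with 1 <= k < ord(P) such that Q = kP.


Enumerate multiples of P until we hit Q = (16, 6):
  1P = (11, 9)
  2P = (10, 17)
  3P = (20, 17)
  4P = (5, 4)
  5P = (16, 6)
Match found at i = 5.

k = 5


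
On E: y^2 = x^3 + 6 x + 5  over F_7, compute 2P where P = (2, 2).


Doubling: s = (3 x1^2 + a) / (2 y1)
s = (3*2^2 + 6) / (2*2) mod 7 = 1
x3 = s^2 - 2 x1 mod 7 = 1^2 - 2*2 = 4
y3 = s (x1 - x3) - y1 mod 7 = 1 * (2 - 4) - 2 = 3

2P = (4, 3)


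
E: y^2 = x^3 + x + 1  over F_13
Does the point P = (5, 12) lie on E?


Check whether y^2 = x^3 + 1 x + 1 (mod 13) for (x, y) = (5, 12).
LHS: y^2 = 12^2 mod 13 = 1
RHS: x^3 + 1 x + 1 = 5^3 + 1*5 + 1 mod 13 = 1
LHS = RHS

Yes, on the curve


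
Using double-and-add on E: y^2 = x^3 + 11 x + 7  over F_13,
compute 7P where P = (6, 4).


k = 7 = 111_2 (binary, LSB first: 111)
Double-and-add from P = (6, 4):
  bit 0 = 1: acc = O + (6, 4) = (6, 4)
  bit 1 = 1: acc = (6, 4) + (10, 8) = (11, 4)
  bit 2 = 1: acc = (11, 4) + (9, 9) = (9, 4)

7P = (9, 4)


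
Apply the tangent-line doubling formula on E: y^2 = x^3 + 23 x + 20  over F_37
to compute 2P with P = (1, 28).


Doubling: s = (3 x1^2 + a) / (2 y1)
s = (3*1^2 + 23) / (2*28) mod 37 = 15
x3 = s^2 - 2 x1 mod 37 = 15^2 - 2*1 = 1
y3 = s (x1 - x3) - y1 mod 37 = 15 * (1 - 1) - 28 = 9

2P = (1, 9)


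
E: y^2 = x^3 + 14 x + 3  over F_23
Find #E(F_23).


For each x in F_23, count y with y^2 = x^3 + 14 x + 3 mod 23:
  x = 0: RHS = 3, y in [7, 16]  -> 2 point(s)
  x = 1: RHS = 18, y in [8, 15]  -> 2 point(s)
  x = 2: RHS = 16, y in [4, 19]  -> 2 point(s)
  x = 3: RHS = 3, y in [7, 16]  -> 2 point(s)
  x = 4: RHS = 8, y in [10, 13]  -> 2 point(s)
  x = 6: RHS = 4, y in [2, 21]  -> 2 point(s)
  x = 8: RHS = 6, y in [11, 12]  -> 2 point(s)
  x = 10: RHS = 16, y in [4, 19]  -> 2 point(s)
  x = 11: RHS = 16, y in [4, 19]  -> 2 point(s)
  x = 12: RHS = 13, y in [6, 17]  -> 2 point(s)
  x = 13: RHS = 13, y in [6, 17]  -> 2 point(s)
  x = 15: RHS = 0, y in [0]  -> 1 point(s)
  x = 17: RHS = 2, y in [5, 18]  -> 2 point(s)
  x = 20: RHS = 3, y in [7, 16]  -> 2 point(s)
  x = 21: RHS = 13, y in [6, 17]  -> 2 point(s)
Affine points: 29. Add the point at infinity: total = 30.

#E(F_23) = 30


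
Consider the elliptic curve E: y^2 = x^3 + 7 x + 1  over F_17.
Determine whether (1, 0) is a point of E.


Check whether y^2 = x^3 + 7 x + 1 (mod 17) for (x, y) = (1, 0).
LHS: y^2 = 0^2 mod 17 = 0
RHS: x^3 + 7 x + 1 = 1^3 + 7*1 + 1 mod 17 = 9
LHS != RHS

No, not on the curve


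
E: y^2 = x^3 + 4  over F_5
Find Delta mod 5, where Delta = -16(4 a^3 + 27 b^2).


4 a^3 + 27 b^2 = 4*0^3 + 27*4^2 = 0 + 432 = 432
Delta = -16 * (432) = -6912
Delta mod 5 = 3

Delta = 3 (mod 5)


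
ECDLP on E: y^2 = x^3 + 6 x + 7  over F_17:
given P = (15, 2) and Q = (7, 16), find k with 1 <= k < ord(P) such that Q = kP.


Enumerate multiples of P until we hit Q = (7, 16):
  1P = (15, 2)
  2P = (3, 1)
  3P = (14, 8)
  4P = (7, 1)
  5P = (16, 0)
  6P = (7, 16)
Match found at i = 6.

k = 6


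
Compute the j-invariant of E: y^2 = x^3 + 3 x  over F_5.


Delta = -16(4 a^3 + 27 b^2) mod 5 = 2
-1728 * (4 a)^3 = -1728 * (4*3)^3 mod 5 = 1
j = 1 * 2^(-1) mod 5 = 3

j = 3 (mod 5)


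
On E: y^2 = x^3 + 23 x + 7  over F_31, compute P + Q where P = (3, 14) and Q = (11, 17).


P != Q, so use the chord formula.
s = (y2 - y1) / (x2 - x1) = (3) / (8) mod 31 = 12
x3 = s^2 - x1 - x2 mod 31 = 12^2 - 3 - 11 = 6
y3 = s (x1 - x3) - y1 mod 31 = 12 * (3 - 6) - 14 = 12

P + Q = (6, 12)


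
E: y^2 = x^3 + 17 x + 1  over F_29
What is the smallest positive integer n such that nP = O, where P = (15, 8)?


Compute successive multiples of P until we hit O:
  1P = (15, 8)
  2P = (19, 22)
  3P = (0, 1)
  4P = (7, 17)
  5P = (6, 0)
  6P = (7, 12)
  7P = (0, 28)
  8P = (19, 7)
  ... (continuing to 10P)
  10P = O

ord(P) = 10


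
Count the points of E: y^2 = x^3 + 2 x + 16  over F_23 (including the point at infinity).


For each x in F_23, count y with y^2 = x^3 + 2 x + 16 mod 23:
  x = 0: RHS = 16, y in [4, 19]  -> 2 point(s)
  x = 3: RHS = 3, y in [7, 16]  -> 2 point(s)
  x = 5: RHS = 13, y in [6, 17]  -> 2 point(s)
  x = 9: RHS = 4, y in [2, 21]  -> 2 point(s)
  x = 10: RHS = 1, y in [1, 22]  -> 2 point(s)
  x = 11: RHS = 12, y in [9, 14]  -> 2 point(s)
  x = 13: RHS = 8, y in [10, 13]  -> 2 point(s)
  x = 16: RHS = 4, y in [2, 21]  -> 2 point(s)
  x = 17: RHS = 18, y in [8, 15]  -> 2 point(s)
  x = 19: RHS = 13, y in [6, 17]  -> 2 point(s)
  x = 20: RHS = 6, y in [11, 12]  -> 2 point(s)
  x = 21: RHS = 4, y in [2, 21]  -> 2 point(s)
  x = 22: RHS = 13, y in [6, 17]  -> 2 point(s)
Affine points: 26. Add the point at infinity: total = 27.

#E(F_23) = 27


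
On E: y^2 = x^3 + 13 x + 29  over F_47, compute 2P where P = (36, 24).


Doubling: s = (3 x1^2 + a) / (2 y1)
s = (3*36^2 + 13) / (2*24) mod 47 = 0
x3 = s^2 - 2 x1 mod 47 = 0^2 - 2*36 = 22
y3 = s (x1 - x3) - y1 mod 47 = 0 * (36 - 22) - 24 = 23

2P = (22, 23)


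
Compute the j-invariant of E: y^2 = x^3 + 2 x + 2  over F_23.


Delta = -16(4 a^3 + 27 b^2) mod 23 = 14
-1728 * (4 a)^3 = -1728 * (4*2)^3 mod 23 = 5
j = 5 * 14^(-1) mod 23 = 2

j = 2 (mod 23)


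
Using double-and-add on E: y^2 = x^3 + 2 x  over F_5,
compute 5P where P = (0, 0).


k = 5 = 101_2 (binary, LSB first: 101)
Double-and-add from P = (0, 0):
  bit 0 = 1: acc = O + (0, 0) = (0, 0)
  bit 1 = 0: acc unchanged = (0, 0)
  bit 2 = 1: acc = (0, 0) + O = (0, 0)

5P = (0, 0)


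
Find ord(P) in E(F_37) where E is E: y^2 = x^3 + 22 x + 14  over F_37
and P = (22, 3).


Compute successive multiples of P until we hit O:
  1P = (22, 3)
  2P = (31, 6)
  3P = (17, 11)
  4P = (5, 29)
  5P = (35, 6)
  6P = (28, 7)
  7P = (8, 31)
  8P = (11, 12)
  ... (continuing to 18P)
  18P = O

ord(P) = 18


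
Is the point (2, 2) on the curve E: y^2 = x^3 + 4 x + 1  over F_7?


Check whether y^2 = x^3 + 4 x + 1 (mod 7) for (x, y) = (2, 2).
LHS: y^2 = 2^2 mod 7 = 4
RHS: x^3 + 4 x + 1 = 2^3 + 4*2 + 1 mod 7 = 3
LHS != RHS

No, not on the curve


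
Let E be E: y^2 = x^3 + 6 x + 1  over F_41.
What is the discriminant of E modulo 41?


4 a^3 + 27 b^2 = 4*6^3 + 27*1^2 = 864 + 27 = 891
Delta = -16 * (891) = -14256
Delta mod 41 = 12

Delta = 12 (mod 41)


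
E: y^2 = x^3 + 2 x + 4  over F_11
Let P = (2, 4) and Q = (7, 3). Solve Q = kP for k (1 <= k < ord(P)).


Enumerate multiples of P until we hit Q = (7, 3):
  1P = (2, 4)
  2P = (8, 2)
  3P = (6, 1)
  4P = (7, 8)
  5P = (0, 2)
  6P = (10, 10)
  7P = (3, 9)
  8P = (9, 5)
  9P = (9, 6)
  10P = (3, 2)
  11P = (10, 1)
  12P = (0, 9)
  13P = (7, 3)
Match found at i = 13.

k = 13


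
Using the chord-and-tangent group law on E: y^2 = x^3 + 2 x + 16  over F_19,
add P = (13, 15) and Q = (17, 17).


P != Q, so use the chord formula.
s = (y2 - y1) / (x2 - x1) = (2) / (4) mod 19 = 10
x3 = s^2 - x1 - x2 mod 19 = 10^2 - 13 - 17 = 13
y3 = s (x1 - x3) - y1 mod 19 = 10 * (13 - 13) - 15 = 4

P + Q = (13, 4)


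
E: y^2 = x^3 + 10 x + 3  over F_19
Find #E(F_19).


For each x in F_19, count y with y^2 = x^3 + 10 x + 3 mod 19:
  x = 5: RHS = 7, y in [8, 11]  -> 2 point(s)
  x = 7: RHS = 17, y in [6, 13]  -> 2 point(s)
  x = 8: RHS = 6, y in [5, 14]  -> 2 point(s)
  x = 9: RHS = 5, y in [9, 10]  -> 2 point(s)
  x = 10: RHS = 1, y in [1, 18]  -> 2 point(s)
  x = 11: RHS = 0, y in [0]  -> 1 point(s)
  x = 18: RHS = 11, y in [7, 12]  -> 2 point(s)
Affine points: 13. Add the point at infinity: total = 14.

#E(F_19) = 14


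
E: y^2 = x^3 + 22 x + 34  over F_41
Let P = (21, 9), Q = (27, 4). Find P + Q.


P != Q, so use the chord formula.
s = (y2 - y1) / (x2 - x1) = (36) / (6) mod 41 = 6
x3 = s^2 - x1 - x2 mod 41 = 6^2 - 21 - 27 = 29
y3 = s (x1 - x3) - y1 mod 41 = 6 * (21 - 29) - 9 = 25

P + Q = (29, 25)


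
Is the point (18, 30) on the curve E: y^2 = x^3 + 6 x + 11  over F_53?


Check whether y^2 = x^3 + 6 x + 11 (mod 53) for (x, y) = (18, 30).
LHS: y^2 = 30^2 mod 53 = 52
RHS: x^3 + 6 x + 11 = 18^3 + 6*18 + 11 mod 53 = 15
LHS != RHS

No, not on the curve


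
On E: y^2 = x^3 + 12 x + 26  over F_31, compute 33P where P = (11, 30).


k = 33 = 100001_2 (binary, LSB first: 100001)
Double-and-add from P = (11, 30):
  bit 0 = 1: acc = O + (11, 30) = (11, 30)
  bit 1 = 0: acc unchanged = (11, 30)
  bit 2 = 0: acc unchanged = (11, 30)
  bit 3 = 0: acc unchanged = (11, 30)
  bit 4 = 0: acc unchanged = (11, 30)
  bit 5 = 1: acc = (11, 30) + (8, 18) = (28, 26)

33P = (28, 26)


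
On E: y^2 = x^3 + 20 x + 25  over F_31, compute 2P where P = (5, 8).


Doubling: s = (3 x1^2 + a) / (2 y1)
s = (3*5^2 + 20) / (2*8) mod 31 = 4
x3 = s^2 - 2 x1 mod 31 = 4^2 - 2*5 = 6
y3 = s (x1 - x3) - y1 mod 31 = 4 * (5 - 6) - 8 = 19

2P = (6, 19)


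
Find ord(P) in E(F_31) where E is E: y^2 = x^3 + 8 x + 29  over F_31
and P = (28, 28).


Compute successive multiples of P until we hit O:
  1P = (28, 28)
  2P = (3, 7)
  3P = (20, 6)
  4P = (8, 27)
  5P = (5, 15)
  6P = (5, 16)
  7P = (8, 4)
  8P = (20, 25)
  ... (continuing to 11P)
  11P = O

ord(P) = 11


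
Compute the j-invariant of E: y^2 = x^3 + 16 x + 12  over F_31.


Delta = -16(4 a^3 + 27 b^2) mod 31 = 1
-1728 * (4 a)^3 = -1728 * (4*16)^3 mod 31 = 2
j = 2 * 1^(-1) mod 31 = 2

j = 2 (mod 31)


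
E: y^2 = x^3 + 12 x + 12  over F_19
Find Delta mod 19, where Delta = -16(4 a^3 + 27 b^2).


4 a^3 + 27 b^2 = 4*12^3 + 27*12^2 = 6912 + 3888 = 10800
Delta = -16 * (10800) = -172800
Delta mod 19 = 5

Delta = 5 (mod 19)


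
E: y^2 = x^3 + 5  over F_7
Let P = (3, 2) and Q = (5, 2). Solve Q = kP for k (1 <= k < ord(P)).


Enumerate multiples of P until we hit Q = (5, 2):
  1P = (3, 2)
  2P = (5, 2)
Match found at i = 2.

k = 2


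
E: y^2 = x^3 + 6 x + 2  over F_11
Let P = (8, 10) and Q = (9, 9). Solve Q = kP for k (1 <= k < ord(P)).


Enumerate multiples of P until we hit Q = (9, 9):
  1P = (8, 10)
  2P = (6, 1)
  3P = (9, 2)
  4P = (3, 5)
  5P = (1, 8)
  6P = (5, 5)
  7P = (2, 0)
  8P = (5, 6)
  9P = (1, 3)
  10P = (3, 6)
  11P = (9, 9)
Match found at i = 11.

k = 11


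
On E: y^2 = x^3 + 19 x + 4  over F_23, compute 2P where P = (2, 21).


Doubling: s = (3 x1^2 + a) / (2 y1)
s = (3*2^2 + 19) / (2*21) mod 23 = 21
x3 = s^2 - 2 x1 mod 23 = 21^2 - 2*2 = 0
y3 = s (x1 - x3) - y1 mod 23 = 21 * (2 - 0) - 21 = 21

2P = (0, 21)


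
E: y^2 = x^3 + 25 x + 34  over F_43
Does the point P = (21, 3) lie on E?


Check whether y^2 = x^3 + 25 x + 34 (mod 43) for (x, y) = (21, 3).
LHS: y^2 = 3^2 mod 43 = 9
RHS: x^3 + 25 x + 34 = 21^3 + 25*21 + 34 mod 43 = 16
LHS != RHS

No, not on the curve


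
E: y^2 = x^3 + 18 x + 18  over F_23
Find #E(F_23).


For each x in F_23, count y with y^2 = x^3 + 18 x + 18 mod 23:
  x = 0: RHS = 18, y in [8, 15]  -> 2 point(s)
  x = 2: RHS = 16, y in [4, 19]  -> 2 point(s)
  x = 4: RHS = 16, y in [4, 19]  -> 2 point(s)
  x = 5: RHS = 3, y in [7, 16]  -> 2 point(s)
  x = 7: RHS = 4, y in [2, 21]  -> 2 point(s)
  x = 9: RHS = 12, y in [9, 14]  -> 2 point(s)
  x = 10: RHS = 2, y in [5, 18]  -> 2 point(s)
  x = 11: RHS = 6, y in [11, 12]  -> 2 point(s)
  x = 14: RHS = 1, y in [1, 22]  -> 2 point(s)
  x = 15: RHS = 6, y in [11, 12]  -> 2 point(s)
  x = 16: RHS = 9, y in [3, 20]  -> 2 point(s)
  x = 17: RHS = 16, y in [4, 19]  -> 2 point(s)
  x = 20: RHS = 6, y in [11, 12]  -> 2 point(s)
Affine points: 26. Add the point at infinity: total = 27.

#E(F_23) = 27


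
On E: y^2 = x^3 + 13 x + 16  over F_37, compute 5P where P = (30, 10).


k = 5 = 101_2 (binary, LSB first: 101)
Double-and-add from P = (30, 10):
  bit 0 = 1: acc = O + (30, 10) = (30, 10)
  bit 1 = 0: acc unchanged = (30, 10)
  bit 2 = 1: acc = (30, 10) + (20, 32) = (17, 28)

5P = (17, 28)


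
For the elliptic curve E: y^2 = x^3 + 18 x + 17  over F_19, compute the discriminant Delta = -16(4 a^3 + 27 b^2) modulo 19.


4 a^3 + 27 b^2 = 4*18^3 + 27*17^2 = 23328 + 7803 = 31131
Delta = -16 * (31131) = -498096
Delta mod 19 = 8

Delta = 8 (mod 19)


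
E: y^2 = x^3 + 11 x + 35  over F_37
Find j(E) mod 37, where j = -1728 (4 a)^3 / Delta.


Delta = -16(4 a^3 + 27 b^2) mod 37 = 1
-1728 * (4 a)^3 = -1728 * (4*11)^3 mod 37 = 36
j = 36 * 1^(-1) mod 37 = 36

j = 36 (mod 37)


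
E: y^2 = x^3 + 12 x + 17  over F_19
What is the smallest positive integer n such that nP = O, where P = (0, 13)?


Compute successive multiples of P until we hit O:
  1P = (0, 13)
  2P = (1, 7)
  3P = (16, 7)
  4P = (7, 11)
  5P = (2, 12)
  6P = (3, 17)
  7P = (3, 2)
  8P = (2, 7)
  ... (continuing to 13P)
  13P = O

ord(P) = 13


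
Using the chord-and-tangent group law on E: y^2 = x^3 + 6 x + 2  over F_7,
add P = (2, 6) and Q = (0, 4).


P != Q, so use the chord formula.
s = (y2 - y1) / (x2 - x1) = (5) / (5) mod 7 = 1
x3 = s^2 - x1 - x2 mod 7 = 1^2 - 2 - 0 = 6
y3 = s (x1 - x3) - y1 mod 7 = 1 * (2 - 6) - 6 = 4

P + Q = (6, 4)


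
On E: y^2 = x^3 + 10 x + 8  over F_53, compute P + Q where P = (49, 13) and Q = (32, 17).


P != Q, so use the chord formula.
s = (y2 - y1) / (x2 - x1) = (4) / (36) mod 53 = 6
x3 = s^2 - x1 - x2 mod 53 = 6^2 - 49 - 32 = 8
y3 = s (x1 - x3) - y1 mod 53 = 6 * (49 - 8) - 13 = 21

P + Q = (8, 21)


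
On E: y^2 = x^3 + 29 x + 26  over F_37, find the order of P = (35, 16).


Compute successive multiples of P until we hit O:
  1P = (35, 16)
  2P = (15, 5)
  3P = (12, 17)
  4P = (17, 17)
  5P = (26, 2)
  6P = (4, 24)
  7P = (8, 20)
  8P = (6, 3)
  ... (continuing to 18P)
  18P = O

ord(P) = 18


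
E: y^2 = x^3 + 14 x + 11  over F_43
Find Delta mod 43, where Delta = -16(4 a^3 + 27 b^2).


4 a^3 + 27 b^2 = 4*14^3 + 27*11^2 = 10976 + 3267 = 14243
Delta = -16 * (14243) = -227888
Delta mod 43 = 12

Delta = 12 (mod 43)


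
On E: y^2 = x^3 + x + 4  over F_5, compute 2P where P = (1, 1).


Doubling: s = (3 x1^2 + a) / (2 y1)
s = (3*1^2 + 1) / (2*1) mod 5 = 2
x3 = s^2 - 2 x1 mod 5 = 2^2 - 2*1 = 2
y3 = s (x1 - x3) - y1 mod 5 = 2 * (1 - 2) - 1 = 2

2P = (2, 2)


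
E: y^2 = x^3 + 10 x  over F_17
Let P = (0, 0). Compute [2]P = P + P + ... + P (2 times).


k = 2 = 10_2 (binary, LSB first: 01)
Double-and-add from P = (0, 0):
  bit 0 = 0: acc unchanged = O
  bit 1 = 1: acc = O + O = O

2P = O


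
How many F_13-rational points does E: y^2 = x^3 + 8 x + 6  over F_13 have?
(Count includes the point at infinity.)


For each x in F_13, count y with y^2 = x^3 + 8 x + 6 mod 13:
  x = 2: RHS = 4, y in [2, 11]  -> 2 point(s)
  x = 6: RHS = 10, y in [6, 7]  -> 2 point(s)
  x = 8: RHS = 10, y in [6, 7]  -> 2 point(s)
  x = 9: RHS = 1, y in [1, 12]  -> 2 point(s)
  x = 12: RHS = 10, y in [6, 7]  -> 2 point(s)
Affine points: 10. Add the point at infinity: total = 11.

#E(F_13) = 11


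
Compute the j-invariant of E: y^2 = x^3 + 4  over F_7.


Delta = -16(4 a^3 + 27 b^2) mod 7 = 4
-1728 * (4 a)^3 = -1728 * (4*0)^3 mod 7 = 0
j = 0 * 4^(-1) mod 7 = 0

j = 0 (mod 7)


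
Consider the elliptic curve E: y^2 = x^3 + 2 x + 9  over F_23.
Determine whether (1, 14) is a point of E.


Check whether y^2 = x^3 + 2 x + 9 (mod 23) for (x, y) = (1, 14).
LHS: y^2 = 14^2 mod 23 = 12
RHS: x^3 + 2 x + 9 = 1^3 + 2*1 + 9 mod 23 = 12
LHS = RHS

Yes, on the curve


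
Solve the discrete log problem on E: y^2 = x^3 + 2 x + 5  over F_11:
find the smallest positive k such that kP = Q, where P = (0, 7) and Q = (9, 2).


Enumerate multiples of P until we hit Q = (9, 2):
  1P = (0, 7)
  2P = (9, 9)
  3P = (3, 7)
  4P = (8, 4)
  5P = (4, 0)
  6P = (8, 7)
  7P = (3, 4)
  8P = (9, 2)
Match found at i = 8.

k = 8


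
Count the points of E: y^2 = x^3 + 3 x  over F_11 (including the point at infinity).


For each x in F_11, count y with y^2 = x^3 + 3 x + 0 mod 11:
  x = 0: RHS = 0, y in [0]  -> 1 point(s)
  x = 1: RHS = 4, y in [2, 9]  -> 2 point(s)
  x = 2: RHS = 3, y in [5, 6]  -> 2 point(s)
  x = 3: RHS = 3, y in [5, 6]  -> 2 point(s)
  x = 6: RHS = 3, y in [5, 6]  -> 2 point(s)
  x = 7: RHS = 1, y in [1, 10]  -> 2 point(s)
Affine points: 11. Add the point at infinity: total = 12.

#E(F_11) = 12


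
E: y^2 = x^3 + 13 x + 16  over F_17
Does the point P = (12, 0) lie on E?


Check whether y^2 = x^3 + 13 x + 16 (mod 17) for (x, y) = (12, 0).
LHS: y^2 = 0^2 mod 17 = 0
RHS: x^3 + 13 x + 16 = 12^3 + 13*12 + 16 mod 17 = 13
LHS != RHS

No, not on the curve


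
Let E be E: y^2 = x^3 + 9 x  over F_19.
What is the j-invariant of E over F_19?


Delta = -16(4 a^3 + 27 b^2) mod 19 = 8
-1728 * (4 a)^3 = -1728 * (4*9)^3 mod 19 = 11
j = 11 * 8^(-1) mod 19 = 18

j = 18 (mod 19)


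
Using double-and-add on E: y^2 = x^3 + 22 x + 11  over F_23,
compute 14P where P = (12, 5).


k = 14 = 1110_2 (binary, LSB first: 0111)
Double-and-add from P = (12, 5):
  bit 0 = 0: acc unchanged = O
  bit 1 = 1: acc = O + (15, 6) = (15, 6)
  bit 2 = 1: acc = (15, 6) + (5, 19) = (4, 5)
  bit 3 = 1: acc = (4, 5) + (8, 3) = (17, 13)

14P = (17, 13)


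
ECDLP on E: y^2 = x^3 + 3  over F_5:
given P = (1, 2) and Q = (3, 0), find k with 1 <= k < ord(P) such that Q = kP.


Enumerate multiples of P until we hit Q = (3, 0):
  1P = (1, 2)
  2P = (2, 1)
  3P = (3, 0)
Match found at i = 3.

k = 3


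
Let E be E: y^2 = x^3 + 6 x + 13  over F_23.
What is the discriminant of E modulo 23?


4 a^3 + 27 b^2 = 4*6^3 + 27*13^2 = 864 + 4563 = 5427
Delta = -16 * (5427) = -86832
Delta mod 23 = 16

Delta = 16 (mod 23)


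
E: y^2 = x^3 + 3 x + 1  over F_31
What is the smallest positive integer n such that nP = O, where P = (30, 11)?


Compute successive multiples of P until we hit O:
  1P = (30, 11)
  2P = (30, 20)
  3P = O

ord(P) = 3


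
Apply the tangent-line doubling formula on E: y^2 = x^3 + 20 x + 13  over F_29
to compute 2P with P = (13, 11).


Doubling: s = (3 x1^2 + a) / (2 y1)
s = (3*13^2 + 20) / (2*11) mod 29 = 20
x3 = s^2 - 2 x1 mod 29 = 20^2 - 2*13 = 26
y3 = s (x1 - x3) - y1 mod 29 = 20 * (13 - 26) - 11 = 19

2P = (26, 19)


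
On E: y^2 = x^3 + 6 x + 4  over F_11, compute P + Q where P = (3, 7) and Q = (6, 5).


P != Q, so use the chord formula.
s = (y2 - y1) / (x2 - x1) = (9) / (3) mod 11 = 3
x3 = s^2 - x1 - x2 mod 11 = 3^2 - 3 - 6 = 0
y3 = s (x1 - x3) - y1 mod 11 = 3 * (3 - 0) - 7 = 2

P + Q = (0, 2)


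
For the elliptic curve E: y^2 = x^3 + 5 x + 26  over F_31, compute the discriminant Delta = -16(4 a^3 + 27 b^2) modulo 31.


4 a^3 + 27 b^2 = 4*5^3 + 27*26^2 = 500 + 18252 = 18752
Delta = -16 * (18752) = -300032
Delta mod 31 = 17

Delta = 17 (mod 31)


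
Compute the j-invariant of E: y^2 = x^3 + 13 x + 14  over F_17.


Delta = -16(4 a^3 + 27 b^2) mod 17 = 4
-1728 * (4 a)^3 = -1728 * (4*13)^3 mod 17 = 6
j = 6 * 4^(-1) mod 17 = 10

j = 10 (mod 17)


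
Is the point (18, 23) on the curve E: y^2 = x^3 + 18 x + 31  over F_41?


Check whether y^2 = x^3 + 18 x + 31 (mod 41) for (x, y) = (18, 23).
LHS: y^2 = 23^2 mod 41 = 37
RHS: x^3 + 18 x + 31 = 18^3 + 18*18 + 31 mod 41 = 37
LHS = RHS

Yes, on the curve


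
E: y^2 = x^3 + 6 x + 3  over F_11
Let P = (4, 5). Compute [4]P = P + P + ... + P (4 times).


k = 4 = 100_2 (binary, LSB first: 001)
Double-and-add from P = (4, 5):
  bit 0 = 0: acc unchanged = O
  bit 1 = 0: acc unchanged = O
  bit 2 = 1: acc = O + (4, 5) = (4, 5)

4P = (4, 5)


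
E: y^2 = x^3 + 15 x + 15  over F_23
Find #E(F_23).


For each x in F_23, count y with y^2 = x^3 + 15 x + 15 mod 23:
  x = 1: RHS = 8, y in [10, 13]  -> 2 point(s)
  x = 3: RHS = 18, y in [8, 15]  -> 2 point(s)
  x = 4: RHS = 1, y in [1, 22]  -> 2 point(s)
  x = 5: RHS = 8, y in [10, 13]  -> 2 point(s)
  x = 7: RHS = 3, y in [7, 16]  -> 2 point(s)
  x = 8: RHS = 3, y in [7, 16]  -> 2 point(s)
  x = 11: RHS = 16, y in [4, 19]  -> 2 point(s)
  x = 14: RHS = 2, y in [5, 18]  -> 2 point(s)
  x = 15: RHS = 4, y in [2, 21]  -> 2 point(s)
  x = 16: RHS = 4, y in [2, 21]  -> 2 point(s)
  x = 17: RHS = 8, y in [10, 13]  -> 2 point(s)
  x = 19: RHS = 6, y in [11, 12]  -> 2 point(s)
  x = 20: RHS = 12, y in [9, 14]  -> 2 point(s)
  x = 21: RHS = 0, y in [0]  -> 1 point(s)
Affine points: 27. Add the point at infinity: total = 28.

#E(F_23) = 28
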